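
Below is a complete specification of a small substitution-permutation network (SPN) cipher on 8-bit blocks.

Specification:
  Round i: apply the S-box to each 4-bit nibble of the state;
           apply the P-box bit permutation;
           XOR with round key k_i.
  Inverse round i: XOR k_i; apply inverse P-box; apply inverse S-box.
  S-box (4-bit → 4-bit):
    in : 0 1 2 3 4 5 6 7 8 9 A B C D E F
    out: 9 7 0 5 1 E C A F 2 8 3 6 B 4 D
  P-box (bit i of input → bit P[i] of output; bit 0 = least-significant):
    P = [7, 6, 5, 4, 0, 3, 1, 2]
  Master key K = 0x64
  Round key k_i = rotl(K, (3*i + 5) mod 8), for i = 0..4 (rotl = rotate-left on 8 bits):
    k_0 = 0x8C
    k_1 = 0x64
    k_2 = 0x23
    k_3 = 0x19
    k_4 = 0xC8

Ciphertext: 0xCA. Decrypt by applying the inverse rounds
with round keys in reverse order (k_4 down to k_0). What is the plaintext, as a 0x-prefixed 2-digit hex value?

s_0 = ciphertext = 0xCA
s_1 = InvRound(s_0, k_4) = 0xE2
s_2 = InvRound(s_1, k_3) = 0x18
s_3 = InvRound(s_2, k_2) = 0x16
s_4 = InvRound(s_3, k_1) = 0xE5
s_5 = InvRound(s_4, k_0) = 0xBC

0xBC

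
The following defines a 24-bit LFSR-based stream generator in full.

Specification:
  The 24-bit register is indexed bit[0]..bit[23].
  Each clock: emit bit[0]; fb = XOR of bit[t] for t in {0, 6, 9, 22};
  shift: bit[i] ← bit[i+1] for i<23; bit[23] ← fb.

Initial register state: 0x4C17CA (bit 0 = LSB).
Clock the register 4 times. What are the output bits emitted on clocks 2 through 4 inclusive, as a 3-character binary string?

101

reg_0 = 0x4C17CA
clock 1: out=0, reg = 0xA60BE5
clock 2: out=1, reg = 0xD305F2
clock 3: out=0, reg = 0x6982F9
clock 4: out=1, reg = 0x34C17C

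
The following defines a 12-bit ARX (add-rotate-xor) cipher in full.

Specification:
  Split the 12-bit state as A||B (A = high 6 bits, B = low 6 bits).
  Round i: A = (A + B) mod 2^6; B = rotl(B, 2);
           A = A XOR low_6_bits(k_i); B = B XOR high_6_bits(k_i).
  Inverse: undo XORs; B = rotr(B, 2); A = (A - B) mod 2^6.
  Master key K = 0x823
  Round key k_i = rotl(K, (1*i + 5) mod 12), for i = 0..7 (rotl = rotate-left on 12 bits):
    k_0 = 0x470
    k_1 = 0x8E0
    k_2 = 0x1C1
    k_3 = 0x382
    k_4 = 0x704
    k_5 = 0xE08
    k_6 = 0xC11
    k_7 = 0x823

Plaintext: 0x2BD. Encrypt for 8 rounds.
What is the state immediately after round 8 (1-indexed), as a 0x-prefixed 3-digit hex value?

s_0 = plaintext = 0x2BD
s_1 = Round(s_0, k_0) = 0xDE6
s_2 = Round(s_1, k_1) = 0xF79
s_3 = Round(s_2, k_2) = 0xDE0
s_4 = Round(s_3, k_3) = 0x54C
s_5 = Round(s_4, k_4) = 0x96C
s_6 = Round(s_5, k_5) = 0x64A
s_7 = Round(s_6, k_6) = 0xC98
s_8 = Round(s_7, k_7) = 0xA41

0xA41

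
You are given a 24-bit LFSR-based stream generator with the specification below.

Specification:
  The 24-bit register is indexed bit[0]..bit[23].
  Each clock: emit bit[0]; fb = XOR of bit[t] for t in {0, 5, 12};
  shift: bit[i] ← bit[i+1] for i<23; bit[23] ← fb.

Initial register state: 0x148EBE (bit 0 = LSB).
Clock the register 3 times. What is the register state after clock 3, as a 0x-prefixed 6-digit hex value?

reg_0 = 0x148EBE
clock 1: out=0, reg = 0x8A475F
clock 2: out=1, reg = 0xC523AF
clock 3: out=1, reg = 0x6291D7

0x6291D7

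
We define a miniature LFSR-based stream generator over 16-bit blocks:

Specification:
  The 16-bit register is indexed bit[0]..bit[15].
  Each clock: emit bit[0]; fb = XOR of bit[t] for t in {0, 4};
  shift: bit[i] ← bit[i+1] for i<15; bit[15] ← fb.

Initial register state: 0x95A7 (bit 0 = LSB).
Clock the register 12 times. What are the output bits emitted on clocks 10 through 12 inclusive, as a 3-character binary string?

010

reg_0 = 0x95A7
clock 1: out=1, reg = 0xCAD3
clock 2: out=1, reg = 0x6569
clock 3: out=1, reg = 0xB2B4
clock 4: out=0, reg = 0xD95A
clock 5: out=0, reg = 0xECAD
clock 6: out=1, reg = 0xF656
clock 7: out=0, reg = 0xFB2B
clock 8: out=1, reg = 0xFD95
clock 9: out=1, reg = 0x7ECA
clock 10: out=0, reg = 0x3F65
clock 11: out=1, reg = 0x9FB2
clock 12: out=0, reg = 0xCFD9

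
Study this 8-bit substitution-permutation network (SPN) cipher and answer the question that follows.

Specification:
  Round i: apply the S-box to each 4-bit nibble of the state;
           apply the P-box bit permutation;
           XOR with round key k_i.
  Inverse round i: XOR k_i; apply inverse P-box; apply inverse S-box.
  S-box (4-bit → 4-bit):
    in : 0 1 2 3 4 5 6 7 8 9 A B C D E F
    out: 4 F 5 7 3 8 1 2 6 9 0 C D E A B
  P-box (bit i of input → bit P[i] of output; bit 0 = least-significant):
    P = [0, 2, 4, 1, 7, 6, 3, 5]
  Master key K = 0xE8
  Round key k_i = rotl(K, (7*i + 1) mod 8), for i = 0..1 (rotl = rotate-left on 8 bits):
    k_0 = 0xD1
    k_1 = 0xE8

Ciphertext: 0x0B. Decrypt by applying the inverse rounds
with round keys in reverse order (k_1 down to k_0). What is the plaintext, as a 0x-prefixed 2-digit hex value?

s_0 = ciphertext = 0x0B
s_1 = InvRound(s_0, k_1) = 0xF9
s_2 = InvRound(s_1, k_0) = 0xBA

0xBA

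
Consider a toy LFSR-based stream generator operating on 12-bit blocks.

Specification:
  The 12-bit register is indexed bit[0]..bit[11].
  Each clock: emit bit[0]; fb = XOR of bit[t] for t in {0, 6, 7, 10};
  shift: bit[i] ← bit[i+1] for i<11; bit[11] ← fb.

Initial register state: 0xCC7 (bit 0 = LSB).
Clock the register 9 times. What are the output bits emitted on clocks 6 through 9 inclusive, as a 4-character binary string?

0110

reg_0 = 0xCC7
clock 1: out=1, reg = 0x663
clock 2: out=1, reg = 0xB31
clock 3: out=1, reg = 0xD98
clock 4: out=0, reg = 0x6CC
clock 5: out=0, reg = 0xB66
clock 6: out=0, reg = 0xDB3
clock 7: out=1, reg = 0xED9
clock 8: out=1, reg = 0x76C
clock 9: out=0, reg = 0x3B6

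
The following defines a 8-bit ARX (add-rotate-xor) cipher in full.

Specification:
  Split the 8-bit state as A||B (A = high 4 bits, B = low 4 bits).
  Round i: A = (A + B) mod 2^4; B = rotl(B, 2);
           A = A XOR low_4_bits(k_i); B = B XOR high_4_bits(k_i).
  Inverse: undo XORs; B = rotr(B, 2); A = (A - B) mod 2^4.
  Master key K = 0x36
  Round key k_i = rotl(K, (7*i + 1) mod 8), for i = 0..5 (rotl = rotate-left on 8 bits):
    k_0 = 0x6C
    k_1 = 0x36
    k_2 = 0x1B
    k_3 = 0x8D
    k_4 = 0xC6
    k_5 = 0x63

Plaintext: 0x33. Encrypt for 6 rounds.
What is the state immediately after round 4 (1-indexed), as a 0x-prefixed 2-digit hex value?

s_0 = plaintext = 0x33
s_1 = Round(s_0, k_0) = 0xAA
s_2 = Round(s_1, k_1) = 0x29
s_3 = Round(s_2, k_2) = 0x07
s_4 = Round(s_3, k_3) = 0xA5
s_5 = Round(s_4, k_4) = 0x99
s_6 = Round(s_5, k_5) = 0x10

0xA5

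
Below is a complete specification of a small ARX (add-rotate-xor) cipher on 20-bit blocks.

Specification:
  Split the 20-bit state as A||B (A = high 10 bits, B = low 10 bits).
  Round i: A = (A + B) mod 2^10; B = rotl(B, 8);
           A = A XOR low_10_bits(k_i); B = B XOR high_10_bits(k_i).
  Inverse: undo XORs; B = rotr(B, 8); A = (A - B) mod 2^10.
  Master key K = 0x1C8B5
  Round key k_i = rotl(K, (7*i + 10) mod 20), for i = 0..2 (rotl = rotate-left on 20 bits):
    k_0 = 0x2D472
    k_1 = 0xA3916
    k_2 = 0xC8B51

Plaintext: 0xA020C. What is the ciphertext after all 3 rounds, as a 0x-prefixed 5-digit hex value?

s_0 = plaintext = 0xA020C
s_1 = Round(s_0, k_0) = 0x3F836
s_2 = Round(s_1, k_1) = 0x08883
s_3 = Round(s_2, k_2) = 0xFD002

0xFD002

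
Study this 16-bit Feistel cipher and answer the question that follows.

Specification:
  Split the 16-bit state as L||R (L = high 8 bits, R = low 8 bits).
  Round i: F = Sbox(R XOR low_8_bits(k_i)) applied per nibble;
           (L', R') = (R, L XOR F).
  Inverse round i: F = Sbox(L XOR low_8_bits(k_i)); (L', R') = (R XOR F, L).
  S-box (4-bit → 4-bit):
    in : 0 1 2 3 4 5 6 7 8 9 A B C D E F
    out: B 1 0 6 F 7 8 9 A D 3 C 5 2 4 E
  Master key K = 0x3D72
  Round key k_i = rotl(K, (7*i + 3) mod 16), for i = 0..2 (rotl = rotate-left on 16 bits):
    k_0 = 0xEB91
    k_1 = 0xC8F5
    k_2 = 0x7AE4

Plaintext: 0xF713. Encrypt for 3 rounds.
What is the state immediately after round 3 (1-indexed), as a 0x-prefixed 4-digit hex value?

s_0 = plaintext = 0xF713
s_1 = Round(s_0, k_0) = 0x1357
s_2 = Round(s_1, k_1) = 0x5723
s_3 = Round(s_2, k_2) = 0x230E

0x230E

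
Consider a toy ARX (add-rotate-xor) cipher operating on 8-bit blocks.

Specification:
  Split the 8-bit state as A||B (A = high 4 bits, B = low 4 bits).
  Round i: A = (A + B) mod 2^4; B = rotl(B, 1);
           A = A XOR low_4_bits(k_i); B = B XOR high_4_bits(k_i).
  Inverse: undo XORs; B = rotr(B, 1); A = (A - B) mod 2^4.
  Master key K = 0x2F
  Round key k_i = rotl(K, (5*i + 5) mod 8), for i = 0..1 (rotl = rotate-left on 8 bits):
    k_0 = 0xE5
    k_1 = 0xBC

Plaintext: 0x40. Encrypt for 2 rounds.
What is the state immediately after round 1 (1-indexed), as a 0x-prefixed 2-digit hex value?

s_0 = plaintext = 0x40
s_1 = Round(s_0, k_0) = 0x1E
s_2 = Round(s_1, k_1) = 0x36

0x1E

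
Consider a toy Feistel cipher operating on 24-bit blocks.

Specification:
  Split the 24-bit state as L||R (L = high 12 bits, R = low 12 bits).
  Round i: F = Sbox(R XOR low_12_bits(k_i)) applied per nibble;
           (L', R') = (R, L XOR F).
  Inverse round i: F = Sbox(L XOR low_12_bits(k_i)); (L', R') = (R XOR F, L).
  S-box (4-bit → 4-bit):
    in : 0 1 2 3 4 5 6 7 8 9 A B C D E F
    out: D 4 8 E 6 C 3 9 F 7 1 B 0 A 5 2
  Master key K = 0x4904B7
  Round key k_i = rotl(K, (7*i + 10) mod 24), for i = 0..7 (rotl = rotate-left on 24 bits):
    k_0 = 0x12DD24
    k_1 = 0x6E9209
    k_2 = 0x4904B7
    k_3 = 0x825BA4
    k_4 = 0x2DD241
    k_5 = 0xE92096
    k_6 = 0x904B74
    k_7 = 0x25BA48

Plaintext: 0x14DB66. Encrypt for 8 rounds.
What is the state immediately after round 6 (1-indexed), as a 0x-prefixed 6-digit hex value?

s_0 = plaintext = 0x14DB66
s_1 = Round(s_0, k_0) = 0xB66225
s_2 = Round(s_1, k_1) = 0x2256E6
s_3 = Round(s_2, k_2) = 0x6E6AE1
s_4 = Round(s_3, k_3) = 0xAE128A
s_5 = Round(s_4, k_4) = 0x28A7EA
s_6 = Round(s_5, k_5) = 0x7EAB1A
s_7 = Round(s_6, k_6) = 0xB1AADF
s_8 = Round(s_7, k_7) = 0xADF663

0x7EAB1A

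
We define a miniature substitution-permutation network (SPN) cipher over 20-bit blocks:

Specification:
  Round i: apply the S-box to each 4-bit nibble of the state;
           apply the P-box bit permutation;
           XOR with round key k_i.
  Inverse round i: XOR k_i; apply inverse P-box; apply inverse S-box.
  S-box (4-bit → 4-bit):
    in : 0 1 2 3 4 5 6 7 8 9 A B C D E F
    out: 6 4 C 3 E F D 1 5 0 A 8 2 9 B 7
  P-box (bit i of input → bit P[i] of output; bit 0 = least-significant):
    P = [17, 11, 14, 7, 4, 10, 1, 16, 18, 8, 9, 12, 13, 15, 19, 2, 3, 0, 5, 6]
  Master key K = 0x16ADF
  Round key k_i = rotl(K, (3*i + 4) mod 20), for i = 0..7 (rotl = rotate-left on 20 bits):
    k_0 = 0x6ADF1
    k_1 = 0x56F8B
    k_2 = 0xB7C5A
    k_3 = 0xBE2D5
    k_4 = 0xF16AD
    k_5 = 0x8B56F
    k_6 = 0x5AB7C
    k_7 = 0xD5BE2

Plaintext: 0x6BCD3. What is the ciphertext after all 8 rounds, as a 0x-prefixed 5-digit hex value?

s_0 = plaintext = 0x6BCD3
s_1 = Round(s_0, k_0) = 0x5A48D
s_2 = Round(s_1, k_1) = 0x7FC74
s_3 = Round(s_2, k_2) = 0x395C2
s_4 = Round(s_3, k_3) = 0xFB55C
s_5 = Round(s_4, k_4) = 0xA0992
s_6 = Round(s_5, k_5) = 0x075AE
s_7 = Round(s_6, k_6) = 0x294DD
s_8 = Round(s_7, k_7) = 0xE4812

0xE4812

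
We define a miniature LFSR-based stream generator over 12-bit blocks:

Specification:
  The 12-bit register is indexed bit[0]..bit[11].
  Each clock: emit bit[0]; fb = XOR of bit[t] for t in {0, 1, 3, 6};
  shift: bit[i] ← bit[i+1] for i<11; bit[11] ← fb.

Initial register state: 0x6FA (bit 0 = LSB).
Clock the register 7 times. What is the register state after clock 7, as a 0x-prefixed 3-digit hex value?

reg_0 = 0x6FA
clock 1: out=0, reg = 0xB7D
clock 2: out=1, reg = 0xDBE
clock 3: out=0, reg = 0x6DF
clock 4: out=1, reg = 0x36F
clock 5: out=1, reg = 0x1B7
clock 6: out=1, reg = 0x0DB
clock 7: out=1, reg = 0x06D

0x06D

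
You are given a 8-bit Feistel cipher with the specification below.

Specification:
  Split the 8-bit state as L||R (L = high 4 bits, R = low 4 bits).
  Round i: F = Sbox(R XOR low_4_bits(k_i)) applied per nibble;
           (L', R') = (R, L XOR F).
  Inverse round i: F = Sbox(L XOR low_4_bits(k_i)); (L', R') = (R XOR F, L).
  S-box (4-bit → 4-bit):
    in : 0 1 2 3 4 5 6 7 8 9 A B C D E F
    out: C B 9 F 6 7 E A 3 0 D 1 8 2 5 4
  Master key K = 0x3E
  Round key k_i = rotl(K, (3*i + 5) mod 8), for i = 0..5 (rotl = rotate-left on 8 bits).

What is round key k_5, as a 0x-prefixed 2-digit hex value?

K = 0x3E
k_0 = rotl(K, (3*0+5) mod 8) = rotl(K, 5) = 0xC7
k_1 = rotl(K, (3*1+5) mod 8) = rotl(K, 0) = 0x3E
k_2 = rotl(K, (3*2+5) mod 8) = rotl(K, 3) = 0xF1
k_3 = rotl(K, (3*3+5) mod 8) = rotl(K, 6) = 0x8F
k_4 = rotl(K, (3*4+5) mod 8) = rotl(K, 1) = 0x7C
k_5 = rotl(K, (3*5+5) mod 8) = rotl(K, 4) = 0xE3

0xE3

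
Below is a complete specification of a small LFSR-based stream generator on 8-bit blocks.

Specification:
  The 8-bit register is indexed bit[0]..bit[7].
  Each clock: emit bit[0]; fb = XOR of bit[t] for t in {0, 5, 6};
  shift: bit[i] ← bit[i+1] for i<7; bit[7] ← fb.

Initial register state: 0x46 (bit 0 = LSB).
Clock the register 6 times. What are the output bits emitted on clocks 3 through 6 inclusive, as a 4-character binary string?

1000

reg_0 = 0x46
clock 1: out=0, reg = 0xA3
clock 2: out=1, reg = 0x51
clock 3: out=1, reg = 0x28
clock 4: out=0, reg = 0x94
clock 5: out=0, reg = 0x4A
clock 6: out=0, reg = 0xA5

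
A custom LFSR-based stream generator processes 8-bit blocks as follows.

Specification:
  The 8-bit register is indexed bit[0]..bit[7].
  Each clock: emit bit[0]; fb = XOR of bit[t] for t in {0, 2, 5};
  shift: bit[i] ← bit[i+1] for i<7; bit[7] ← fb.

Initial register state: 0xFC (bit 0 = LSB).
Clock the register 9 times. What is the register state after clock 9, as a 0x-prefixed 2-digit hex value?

reg_0 = 0xFC
clock 1: out=0, reg = 0x7E
clock 2: out=0, reg = 0x3F
clock 3: out=1, reg = 0x9F
clock 4: out=1, reg = 0x4F
clock 5: out=1, reg = 0x27
clock 6: out=1, reg = 0x93
clock 7: out=1, reg = 0xC9
clock 8: out=1, reg = 0xE4
clock 9: out=0, reg = 0x72

0x72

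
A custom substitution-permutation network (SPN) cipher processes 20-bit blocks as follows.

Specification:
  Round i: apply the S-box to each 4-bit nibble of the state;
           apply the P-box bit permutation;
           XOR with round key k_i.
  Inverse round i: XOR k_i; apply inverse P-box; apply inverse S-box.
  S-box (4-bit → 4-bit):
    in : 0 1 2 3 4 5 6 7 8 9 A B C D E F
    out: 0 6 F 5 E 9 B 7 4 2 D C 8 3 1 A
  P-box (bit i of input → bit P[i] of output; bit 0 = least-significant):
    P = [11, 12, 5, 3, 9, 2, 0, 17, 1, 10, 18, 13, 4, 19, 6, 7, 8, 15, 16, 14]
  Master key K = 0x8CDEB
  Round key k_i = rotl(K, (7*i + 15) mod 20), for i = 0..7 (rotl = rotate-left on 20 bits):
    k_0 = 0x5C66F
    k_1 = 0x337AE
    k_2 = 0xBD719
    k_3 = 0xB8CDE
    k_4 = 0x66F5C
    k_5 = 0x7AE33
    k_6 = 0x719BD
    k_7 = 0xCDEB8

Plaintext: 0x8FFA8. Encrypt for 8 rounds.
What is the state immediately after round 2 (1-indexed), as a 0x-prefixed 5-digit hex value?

0x13EBE

s_0 = plaintext = 0x8FFA8
s_1 = Round(s_0, k_0) = 0xEE0CE
s_2 = Round(s_1, k_1) = 0x13EBE
s_3 = Round(s_2, k_2) = 0x85F4A
s_4 = Round(s_3, k_3) = 0x8A063
s_5 = Round(s_4, k_4) = 0x565A8
s_6 = Round(s_5, k_5) = 0xDCD80
s_7 = Round(s_6, k_6) = 0x79C3E
s_8 = Round(s_7, k_7) = 0x575B9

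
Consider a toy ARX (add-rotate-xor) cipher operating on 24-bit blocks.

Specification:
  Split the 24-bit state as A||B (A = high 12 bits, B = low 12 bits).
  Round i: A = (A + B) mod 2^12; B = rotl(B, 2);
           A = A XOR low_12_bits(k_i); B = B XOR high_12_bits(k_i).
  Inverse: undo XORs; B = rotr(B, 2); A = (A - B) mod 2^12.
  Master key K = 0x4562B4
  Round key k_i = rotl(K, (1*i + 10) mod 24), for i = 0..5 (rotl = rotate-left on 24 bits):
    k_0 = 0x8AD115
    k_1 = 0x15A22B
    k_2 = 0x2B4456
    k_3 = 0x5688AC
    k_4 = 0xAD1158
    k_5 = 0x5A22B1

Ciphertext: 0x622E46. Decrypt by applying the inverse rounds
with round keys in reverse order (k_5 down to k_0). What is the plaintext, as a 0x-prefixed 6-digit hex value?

s_0 = ciphertext = 0x622E46
s_1 = InvRound(s_0, k_5) = 0x19A2F9
s_2 = InvRound(s_1, k_4) = 0xEB820A
s_3 = InvRound(s_2, k_3) = 0xC3C9D8
s_4 = InvRound(s_3, k_2) = 0x58F2DB
s_5 = InvRound(s_4, k_1) = 0x2C44E0
s_6 = InvRound(s_5, k_0) = 0xCBE713

0xCBE713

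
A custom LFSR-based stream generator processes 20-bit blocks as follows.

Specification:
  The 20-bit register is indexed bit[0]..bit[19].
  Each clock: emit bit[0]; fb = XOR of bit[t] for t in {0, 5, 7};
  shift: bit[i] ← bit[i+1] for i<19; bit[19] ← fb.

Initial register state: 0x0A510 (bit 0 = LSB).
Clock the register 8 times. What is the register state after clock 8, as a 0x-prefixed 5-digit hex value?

reg_0 = 0x0A510
clock 1: out=0, reg = 0x05288
clock 2: out=0, reg = 0x82944
clock 3: out=0, reg = 0x414A2
clock 4: out=0, reg = 0x20A51
clock 5: out=1, reg = 0x90528
clock 6: out=0, reg = 0xC8294
clock 7: out=0, reg = 0xE414A
clock 8: out=0, reg = 0x720A5

0x720A5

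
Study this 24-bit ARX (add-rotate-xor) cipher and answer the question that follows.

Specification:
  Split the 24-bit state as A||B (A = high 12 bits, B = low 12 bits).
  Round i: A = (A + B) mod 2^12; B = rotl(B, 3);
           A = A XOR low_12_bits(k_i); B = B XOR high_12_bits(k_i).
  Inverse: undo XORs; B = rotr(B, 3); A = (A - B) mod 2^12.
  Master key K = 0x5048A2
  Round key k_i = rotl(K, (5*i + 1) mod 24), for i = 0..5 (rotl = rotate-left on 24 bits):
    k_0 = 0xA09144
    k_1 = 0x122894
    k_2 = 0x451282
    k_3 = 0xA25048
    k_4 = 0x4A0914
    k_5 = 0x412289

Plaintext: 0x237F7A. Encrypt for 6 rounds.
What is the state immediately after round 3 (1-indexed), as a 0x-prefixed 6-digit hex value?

0x89BAC6

s_0 = plaintext = 0x237F7A
s_1 = Round(s_0, k_0) = 0x0F51DE
s_2 = Round(s_1, k_1) = 0xA47FD2
s_3 = Round(s_2, k_2) = 0x89BAC6
s_4 = Round(s_3, k_3) = 0x329C10
s_5 = Round(s_4, k_4) = 0x62D426
s_6 = Round(s_5, k_5) = 0x8DA520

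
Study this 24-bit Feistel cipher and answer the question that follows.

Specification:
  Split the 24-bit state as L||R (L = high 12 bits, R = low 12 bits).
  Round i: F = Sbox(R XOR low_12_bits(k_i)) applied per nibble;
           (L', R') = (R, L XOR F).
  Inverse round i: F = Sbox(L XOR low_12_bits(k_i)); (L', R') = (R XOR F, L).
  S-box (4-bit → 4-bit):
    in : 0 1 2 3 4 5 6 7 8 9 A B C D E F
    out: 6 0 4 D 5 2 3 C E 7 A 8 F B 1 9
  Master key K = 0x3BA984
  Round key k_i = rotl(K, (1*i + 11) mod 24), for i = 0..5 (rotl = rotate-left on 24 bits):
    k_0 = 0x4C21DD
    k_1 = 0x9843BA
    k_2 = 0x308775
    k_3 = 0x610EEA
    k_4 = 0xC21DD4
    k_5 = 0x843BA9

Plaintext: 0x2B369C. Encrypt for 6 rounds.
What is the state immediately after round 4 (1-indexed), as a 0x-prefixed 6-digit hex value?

s_0 = plaintext = 0x2B369C
s_1 = Round(s_0, k_0) = 0x69CEE3
s_2 = Round(s_1, k_1) = 0xEE3DBB
s_3 = Round(s_2, k_2) = 0xDBB412
s_4 = Round(s_3, k_3) = 0x412725
s_5 = Round(s_4, k_4) = 0x725E82
s_6 = Round(s_5, k_5) = 0xE8256D

0x412725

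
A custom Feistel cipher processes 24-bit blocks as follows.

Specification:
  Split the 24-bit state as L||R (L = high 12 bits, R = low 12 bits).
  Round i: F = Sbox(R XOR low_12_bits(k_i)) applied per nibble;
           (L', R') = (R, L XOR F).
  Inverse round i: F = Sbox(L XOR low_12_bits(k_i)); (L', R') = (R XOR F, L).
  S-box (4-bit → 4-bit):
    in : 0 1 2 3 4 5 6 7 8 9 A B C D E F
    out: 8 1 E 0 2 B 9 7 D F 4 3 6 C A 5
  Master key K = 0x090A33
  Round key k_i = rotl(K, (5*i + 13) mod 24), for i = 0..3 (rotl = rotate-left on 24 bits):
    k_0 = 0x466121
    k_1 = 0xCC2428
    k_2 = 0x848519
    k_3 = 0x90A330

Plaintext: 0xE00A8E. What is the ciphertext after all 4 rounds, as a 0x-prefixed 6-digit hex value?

0x5C6C4B

s_0 = plaintext = 0xE00A8E
s_1 = Round(s_0, k_0) = 0xA8ED45
s_2 = Round(s_1, k_1) = 0xD45512
s_3 = Round(s_2, k_2) = 0x5125C6
s_4 = Round(s_3, k_3) = 0x5C6C4B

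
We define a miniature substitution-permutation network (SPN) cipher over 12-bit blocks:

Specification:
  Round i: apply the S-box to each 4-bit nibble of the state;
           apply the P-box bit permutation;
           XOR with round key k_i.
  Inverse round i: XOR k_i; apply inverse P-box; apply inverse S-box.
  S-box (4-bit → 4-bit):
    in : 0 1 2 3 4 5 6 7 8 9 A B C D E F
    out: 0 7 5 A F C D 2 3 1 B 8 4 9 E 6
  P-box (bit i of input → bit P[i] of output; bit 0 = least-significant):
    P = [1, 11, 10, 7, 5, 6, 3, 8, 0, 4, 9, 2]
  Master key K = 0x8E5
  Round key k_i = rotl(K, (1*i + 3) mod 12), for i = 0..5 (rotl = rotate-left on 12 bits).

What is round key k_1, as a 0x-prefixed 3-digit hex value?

0xE58

K = 0x8E5
k_0 = rotl(K, (1*0+3) mod 12) = rotl(K, 3) = 0x72C
k_1 = rotl(K, (1*1+3) mod 12) = rotl(K, 4) = 0xE58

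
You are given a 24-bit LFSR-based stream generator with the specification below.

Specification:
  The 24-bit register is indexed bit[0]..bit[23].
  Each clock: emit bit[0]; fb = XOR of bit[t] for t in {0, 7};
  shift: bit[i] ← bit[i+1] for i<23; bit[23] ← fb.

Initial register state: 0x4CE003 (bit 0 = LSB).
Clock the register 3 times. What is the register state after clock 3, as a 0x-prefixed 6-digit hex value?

0x699C00

reg_0 = 0x4CE003
clock 1: out=1, reg = 0xA67001
clock 2: out=1, reg = 0xD33800
clock 3: out=0, reg = 0x699C00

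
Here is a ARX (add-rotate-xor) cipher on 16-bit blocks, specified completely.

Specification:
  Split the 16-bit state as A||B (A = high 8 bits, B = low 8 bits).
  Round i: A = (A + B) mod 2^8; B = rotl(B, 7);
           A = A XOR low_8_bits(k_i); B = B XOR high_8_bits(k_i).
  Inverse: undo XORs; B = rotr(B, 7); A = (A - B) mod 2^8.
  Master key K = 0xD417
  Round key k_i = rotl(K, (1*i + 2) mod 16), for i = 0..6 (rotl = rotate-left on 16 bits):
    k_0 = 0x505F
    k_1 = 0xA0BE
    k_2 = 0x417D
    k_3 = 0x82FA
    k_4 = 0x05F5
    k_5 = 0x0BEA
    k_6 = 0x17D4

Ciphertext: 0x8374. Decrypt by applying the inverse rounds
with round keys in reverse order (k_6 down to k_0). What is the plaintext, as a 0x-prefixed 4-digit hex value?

0xA9D3

s_0 = ciphertext = 0x8374
s_1 = InvRound(s_0, k_6) = 0x91C6
s_2 = InvRound(s_1, k_5) = 0xE09B
s_3 = InvRound(s_2, k_4) = 0xD83D
s_4 = InvRound(s_3, k_3) = 0xA37F
s_5 = InvRound(s_4, k_2) = 0x627C
s_6 = InvRound(s_5, k_1) = 0x23B9
s_7 = InvRound(s_6, k_0) = 0xA9D3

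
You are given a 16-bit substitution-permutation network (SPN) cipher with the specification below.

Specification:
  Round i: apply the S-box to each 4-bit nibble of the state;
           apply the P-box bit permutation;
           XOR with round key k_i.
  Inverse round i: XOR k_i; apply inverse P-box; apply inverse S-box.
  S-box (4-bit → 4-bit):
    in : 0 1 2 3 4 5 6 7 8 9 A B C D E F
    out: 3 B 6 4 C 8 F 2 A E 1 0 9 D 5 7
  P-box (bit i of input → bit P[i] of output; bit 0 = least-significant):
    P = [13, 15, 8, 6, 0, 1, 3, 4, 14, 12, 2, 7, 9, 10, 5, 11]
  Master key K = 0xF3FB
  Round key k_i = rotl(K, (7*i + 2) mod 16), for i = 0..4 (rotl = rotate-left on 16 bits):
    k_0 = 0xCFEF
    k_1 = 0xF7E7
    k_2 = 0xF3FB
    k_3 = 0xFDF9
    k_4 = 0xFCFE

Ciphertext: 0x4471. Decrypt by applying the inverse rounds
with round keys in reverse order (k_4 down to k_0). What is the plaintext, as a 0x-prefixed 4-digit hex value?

0xCE65

s_0 = ciphertext = 0x4471
s_1 = InvRound(s_0, k_4) = 0x59F0
s_2 = InvRound(s_1, k_3) = 0x7BE0
s_3 = InvRound(s_2, k_2) = 0x5B67
s_4 = InvRound(s_3, k_1) = 0x85B0
s_5 = InvRound(s_4, k_0) = 0xCE65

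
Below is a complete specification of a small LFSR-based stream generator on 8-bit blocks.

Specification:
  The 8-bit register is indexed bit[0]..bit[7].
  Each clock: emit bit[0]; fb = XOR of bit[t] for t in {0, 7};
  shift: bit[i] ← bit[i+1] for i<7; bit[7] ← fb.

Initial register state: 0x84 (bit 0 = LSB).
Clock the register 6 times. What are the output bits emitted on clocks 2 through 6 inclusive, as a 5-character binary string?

reg_0 = 0x84
clock 1: out=0, reg = 0xC2
clock 2: out=0, reg = 0xE1
clock 3: out=1, reg = 0x70
clock 4: out=0, reg = 0x38
clock 5: out=0, reg = 0x1C
clock 6: out=0, reg = 0x0E

01000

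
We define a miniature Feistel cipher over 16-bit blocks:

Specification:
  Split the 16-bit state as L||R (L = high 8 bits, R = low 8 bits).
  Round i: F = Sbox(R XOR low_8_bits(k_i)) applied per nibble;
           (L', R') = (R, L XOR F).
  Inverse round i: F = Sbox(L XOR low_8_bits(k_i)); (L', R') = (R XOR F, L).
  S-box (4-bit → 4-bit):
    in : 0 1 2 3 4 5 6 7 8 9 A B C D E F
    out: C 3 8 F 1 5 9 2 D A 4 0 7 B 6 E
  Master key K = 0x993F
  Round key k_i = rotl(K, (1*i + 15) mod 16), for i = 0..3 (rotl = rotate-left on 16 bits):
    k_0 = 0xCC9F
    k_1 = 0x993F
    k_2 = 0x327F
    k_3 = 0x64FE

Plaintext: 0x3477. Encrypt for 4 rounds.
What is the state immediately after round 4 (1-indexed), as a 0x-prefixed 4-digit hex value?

0xFA2F

s_0 = plaintext = 0x3477
s_1 = Round(s_0, k_0) = 0x7759
s_2 = Round(s_1, k_1) = 0x59EE
s_3 = Round(s_2, k_2) = 0xEEFA
s_4 = Round(s_3, k_3) = 0xFA2F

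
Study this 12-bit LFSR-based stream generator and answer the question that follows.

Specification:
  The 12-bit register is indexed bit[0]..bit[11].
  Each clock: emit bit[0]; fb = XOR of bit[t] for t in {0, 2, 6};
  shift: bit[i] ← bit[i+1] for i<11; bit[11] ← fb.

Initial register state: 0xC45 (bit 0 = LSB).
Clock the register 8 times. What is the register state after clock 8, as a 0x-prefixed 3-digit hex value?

0x25C

reg_0 = 0xC45
clock 1: out=1, reg = 0xE22
clock 2: out=0, reg = 0x711
clock 3: out=1, reg = 0xB88
clock 4: out=0, reg = 0x5C4
clock 5: out=0, reg = 0x2E2
clock 6: out=0, reg = 0x971
clock 7: out=1, reg = 0x4B8
clock 8: out=0, reg = 0x25C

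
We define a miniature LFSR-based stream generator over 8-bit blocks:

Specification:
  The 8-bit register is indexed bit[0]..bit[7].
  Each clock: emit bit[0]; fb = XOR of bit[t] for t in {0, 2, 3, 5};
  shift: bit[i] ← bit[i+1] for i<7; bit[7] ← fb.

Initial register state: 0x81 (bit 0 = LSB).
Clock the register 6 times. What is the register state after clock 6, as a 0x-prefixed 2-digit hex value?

reg_0 = 0x81
clock 1: out=1, reg = 0xC0
clock 2: out=0, reg = 0x60
clock 3: out=0, reg = 0xB0
clock 4: out=0, reg = 0xD8
clock 5: out=0, reg = 0xEC
clock 6: out=0, reg = 0xF6

0xF6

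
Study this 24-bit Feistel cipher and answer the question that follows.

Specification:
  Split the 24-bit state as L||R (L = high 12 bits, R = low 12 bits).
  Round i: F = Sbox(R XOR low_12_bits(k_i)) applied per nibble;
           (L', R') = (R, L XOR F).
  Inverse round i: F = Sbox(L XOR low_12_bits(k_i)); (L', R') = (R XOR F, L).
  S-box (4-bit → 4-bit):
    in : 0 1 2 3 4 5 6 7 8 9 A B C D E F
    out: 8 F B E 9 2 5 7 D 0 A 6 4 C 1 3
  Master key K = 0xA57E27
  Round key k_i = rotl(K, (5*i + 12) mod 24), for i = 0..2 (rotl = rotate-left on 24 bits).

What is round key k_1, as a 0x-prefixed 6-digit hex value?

K = 0xA57E27
k_0 = rotl(K, (5*0+12) mod 24) = rotl(K, 12) = 0xE27A57
k_1 = rotl(K, (5*1+12) mod 24) = rotl(K, 17) = 0x4F4AFC

0x4F4AFC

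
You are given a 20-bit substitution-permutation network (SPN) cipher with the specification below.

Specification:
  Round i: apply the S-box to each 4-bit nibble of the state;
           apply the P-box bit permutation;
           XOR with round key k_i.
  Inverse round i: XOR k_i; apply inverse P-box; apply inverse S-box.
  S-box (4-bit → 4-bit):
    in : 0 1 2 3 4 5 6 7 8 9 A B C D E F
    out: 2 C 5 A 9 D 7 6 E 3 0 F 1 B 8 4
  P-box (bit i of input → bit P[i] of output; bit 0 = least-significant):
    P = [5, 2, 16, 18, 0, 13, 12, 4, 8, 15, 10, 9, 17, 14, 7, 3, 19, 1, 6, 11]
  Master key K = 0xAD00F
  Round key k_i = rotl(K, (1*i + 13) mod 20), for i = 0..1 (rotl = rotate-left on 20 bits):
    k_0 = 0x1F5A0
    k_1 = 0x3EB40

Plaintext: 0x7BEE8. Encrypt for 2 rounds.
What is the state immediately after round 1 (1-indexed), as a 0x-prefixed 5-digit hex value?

0x6B77E

s_0 = plaintext = 0x7BEE8
s_1 = Round(s_0, k_0) = 0x6B77E
s_2 = Round(s_1, k_1) = 0xD1F8A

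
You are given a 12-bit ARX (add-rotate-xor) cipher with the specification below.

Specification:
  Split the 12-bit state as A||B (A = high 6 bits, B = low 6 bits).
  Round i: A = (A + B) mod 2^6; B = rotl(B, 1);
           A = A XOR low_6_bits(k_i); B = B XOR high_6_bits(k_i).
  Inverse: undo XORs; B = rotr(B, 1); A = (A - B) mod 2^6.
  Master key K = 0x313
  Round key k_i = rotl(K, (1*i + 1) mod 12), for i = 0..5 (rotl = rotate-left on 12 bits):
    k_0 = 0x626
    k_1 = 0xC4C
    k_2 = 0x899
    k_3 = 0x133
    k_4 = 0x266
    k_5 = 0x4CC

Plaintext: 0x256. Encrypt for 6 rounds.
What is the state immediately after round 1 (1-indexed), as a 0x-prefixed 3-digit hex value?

s_0 = plaintext = 0x256
s_1 = Round(s_0, k_0) = 0xE74
s_2 = Round(s_1, k_1) = 0x858
s_3 = Round(s_2, k_2) = 0x812
s_4 = Round(s_3, k_3) = 0x060
s_5 = Round(s_4, k_4) = 0x1C8
s_6 = Round(s_5, k_5) = 0x0C3

0xE74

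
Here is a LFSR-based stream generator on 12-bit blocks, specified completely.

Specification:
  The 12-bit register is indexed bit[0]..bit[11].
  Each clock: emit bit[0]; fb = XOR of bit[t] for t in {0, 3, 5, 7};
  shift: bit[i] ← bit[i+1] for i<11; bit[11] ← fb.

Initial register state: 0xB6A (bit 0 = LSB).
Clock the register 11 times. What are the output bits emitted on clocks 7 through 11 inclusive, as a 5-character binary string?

reg_0 = 0xB6A
clock 1: out=0, reg = 0x5B5
clock 2: out=1, reg = 0xADA
clock 3: out=0, reg = 0x56D
clock 4: out=1, reg = 0xAB6
clock 5: out=0, reg = 0x55B
clock 6: out=1, reg = 0x2AD
clock 7: out=1, reg = 0x156
clock 8: out=0, reg = 0x0AB
clock 9: out=1, reg = 0x055
clock 10: out=1, reg = 0x82A
clock 11: out=0, reg = 0x415

10110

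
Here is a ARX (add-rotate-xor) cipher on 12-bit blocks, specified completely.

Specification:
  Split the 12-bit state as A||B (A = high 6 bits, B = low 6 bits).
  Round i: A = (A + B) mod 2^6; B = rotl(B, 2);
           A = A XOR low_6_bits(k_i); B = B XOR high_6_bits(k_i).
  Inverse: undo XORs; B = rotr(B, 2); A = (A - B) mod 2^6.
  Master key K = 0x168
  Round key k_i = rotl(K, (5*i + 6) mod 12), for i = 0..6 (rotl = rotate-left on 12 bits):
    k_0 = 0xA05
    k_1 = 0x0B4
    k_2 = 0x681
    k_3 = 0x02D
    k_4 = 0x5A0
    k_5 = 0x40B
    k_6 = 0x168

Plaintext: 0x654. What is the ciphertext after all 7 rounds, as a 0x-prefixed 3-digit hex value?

0x851

s_0 = plaintext = 0x654
s_1 = Round(s_0, k_0) = 0xA39
s_2 = Round(s_1, k_1) = 0x565
s_3 = Round(s_2, k_2) = 0xECC
s_4 = Round(s_3, k_3) = 0xAB0
s_5 = Round(s_4, k_4) = 0xE95
s_6 = Round(s_5, k_5) = 0x105
s_7 = Round(s_6, k_6) = 0x851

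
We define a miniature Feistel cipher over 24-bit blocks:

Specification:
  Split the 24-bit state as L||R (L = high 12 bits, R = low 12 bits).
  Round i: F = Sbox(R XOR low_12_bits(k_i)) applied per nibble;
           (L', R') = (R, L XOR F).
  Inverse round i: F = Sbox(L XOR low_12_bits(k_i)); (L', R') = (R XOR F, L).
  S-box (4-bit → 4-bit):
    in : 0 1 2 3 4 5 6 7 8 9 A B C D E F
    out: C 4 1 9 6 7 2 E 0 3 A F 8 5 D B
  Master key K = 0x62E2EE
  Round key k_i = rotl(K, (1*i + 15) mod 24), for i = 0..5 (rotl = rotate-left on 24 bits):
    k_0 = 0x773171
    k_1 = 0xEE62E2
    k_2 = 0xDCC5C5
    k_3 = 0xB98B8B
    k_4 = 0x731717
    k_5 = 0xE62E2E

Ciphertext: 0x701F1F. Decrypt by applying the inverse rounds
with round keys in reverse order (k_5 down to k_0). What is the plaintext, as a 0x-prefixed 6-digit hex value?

s_0 = ciphertext = 0x701F1F
s_1 = InvRound(s_0, k_5) = 0xC04701
s_2 = InvRound(s_1, k_4) = 0x848C04
s_3 = InvRound(s_2, k_3) = 0x58D848
s_4 = InvRound(s_3, k_2) = 0x42858D
s_5 = InvRound(s_4, k_1) = 0x707428
s_6 = InvRound(s_5, k_0) = 0x6CA707

0x6CA707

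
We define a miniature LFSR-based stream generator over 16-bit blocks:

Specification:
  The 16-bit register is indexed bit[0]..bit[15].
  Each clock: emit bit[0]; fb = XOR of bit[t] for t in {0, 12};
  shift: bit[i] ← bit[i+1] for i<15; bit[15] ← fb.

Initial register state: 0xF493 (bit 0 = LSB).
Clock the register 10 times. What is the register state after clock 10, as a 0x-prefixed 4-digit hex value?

reg_0 = 0xF493
clock 1: out=1, reg = 0x7A49
clock 2: out=1, reg = 0x3D24
clock 3: out=0, reg = 0x9E92
clock 4: out=0, reg = 0xCF49
clock 5: out=1, reg = 0xE7A4
clock 6: out=0, reg = 0x73D2
clock 7: out=0, reg = 0xB9E9
clock 8: out=1, reg = 0x5CF4
clock 9: out=0, reg = 0xAE7A
clock 10: out=0, reg = 0x573D

0x573D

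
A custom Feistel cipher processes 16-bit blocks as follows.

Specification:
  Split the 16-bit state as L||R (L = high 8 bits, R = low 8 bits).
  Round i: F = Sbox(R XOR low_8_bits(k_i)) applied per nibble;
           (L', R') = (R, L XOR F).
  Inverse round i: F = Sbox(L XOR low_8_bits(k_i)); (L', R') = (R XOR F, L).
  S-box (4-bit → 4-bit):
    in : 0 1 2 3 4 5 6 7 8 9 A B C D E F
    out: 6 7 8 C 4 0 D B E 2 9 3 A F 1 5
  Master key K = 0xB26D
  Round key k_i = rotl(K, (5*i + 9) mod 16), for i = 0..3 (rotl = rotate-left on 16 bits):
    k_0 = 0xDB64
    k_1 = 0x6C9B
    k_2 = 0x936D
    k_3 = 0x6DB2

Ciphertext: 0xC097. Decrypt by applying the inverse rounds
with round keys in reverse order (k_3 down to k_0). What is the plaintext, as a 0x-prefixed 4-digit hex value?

0x4353

s_0 = ciphertext = 0xC097
s_1 = InvRound(s_0, k_3) = 0x2FC0
s_2 = InvRound(s_1, k_2) = 0x882F
s_3 = InvRound(s_2, k_1) = 0x5388
s_4 = InvRound(s_3, k_0) = 0x4353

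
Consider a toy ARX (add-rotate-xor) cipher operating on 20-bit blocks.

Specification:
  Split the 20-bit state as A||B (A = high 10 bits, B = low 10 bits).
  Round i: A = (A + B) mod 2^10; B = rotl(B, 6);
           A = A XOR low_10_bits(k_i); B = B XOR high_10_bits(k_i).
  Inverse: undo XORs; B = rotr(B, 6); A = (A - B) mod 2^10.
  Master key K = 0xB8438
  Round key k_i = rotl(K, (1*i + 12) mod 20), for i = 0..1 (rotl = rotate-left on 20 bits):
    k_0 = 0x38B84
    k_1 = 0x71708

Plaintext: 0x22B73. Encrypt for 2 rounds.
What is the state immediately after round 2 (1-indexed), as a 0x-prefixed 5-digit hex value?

0xE1884

s_0 = plaintext = 0x22B73
s_1 = Round(s_0, k_0) = 0x1E415
s_2 = Round(s_1, k_1) = 0xE1884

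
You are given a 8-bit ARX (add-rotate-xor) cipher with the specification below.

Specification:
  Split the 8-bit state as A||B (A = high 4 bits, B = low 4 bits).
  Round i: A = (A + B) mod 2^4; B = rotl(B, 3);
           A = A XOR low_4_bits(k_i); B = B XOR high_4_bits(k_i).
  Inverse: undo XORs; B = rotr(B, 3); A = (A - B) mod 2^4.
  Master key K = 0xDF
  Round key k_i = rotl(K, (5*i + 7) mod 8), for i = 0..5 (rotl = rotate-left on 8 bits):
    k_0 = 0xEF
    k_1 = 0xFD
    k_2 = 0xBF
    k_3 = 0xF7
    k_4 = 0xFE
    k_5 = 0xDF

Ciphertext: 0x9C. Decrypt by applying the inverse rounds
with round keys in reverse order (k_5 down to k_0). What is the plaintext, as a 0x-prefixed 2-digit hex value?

0x3B

s_0 = ciphertext = 0x9C
s_1 = InvRound(s_0, k_5) = 0x42
s_2 = InvRound(s_1, k_4) = 0xFB
s_3 = InvRound(s_2, k_3) = 0x08
s_4 = InvRound(s_3, k_2) = 0x96
s_5 = InvRound(s_4, k_1) = 0x13
s_6 = InvRound(s_5, k_0) = 0x3B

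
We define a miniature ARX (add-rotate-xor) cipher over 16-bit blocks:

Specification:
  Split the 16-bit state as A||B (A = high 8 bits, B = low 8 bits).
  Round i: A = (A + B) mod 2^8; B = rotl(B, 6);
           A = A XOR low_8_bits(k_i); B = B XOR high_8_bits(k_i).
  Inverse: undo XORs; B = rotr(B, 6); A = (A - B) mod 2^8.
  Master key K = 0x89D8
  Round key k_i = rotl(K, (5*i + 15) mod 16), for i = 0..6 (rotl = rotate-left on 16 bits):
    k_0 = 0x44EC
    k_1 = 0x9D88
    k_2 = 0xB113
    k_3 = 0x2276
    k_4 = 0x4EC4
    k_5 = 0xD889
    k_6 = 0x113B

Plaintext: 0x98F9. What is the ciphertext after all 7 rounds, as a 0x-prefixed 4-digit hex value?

0xFA3E

s_0 = plaintext = 0x98F9
s_1 = Round(s_0, k_0) = 0x7D3A
s_2 = Round(s_1, k_1) = 0x3F13
s_3 = Round(s_2, k_2) = 0x4175
s_4 = Round(s_3, k_3) = 0xC07F
s_5 = Round(s_4, k_4) = 0xFB91
s_6 = Round(s_5, k_5) = 0x05BC
s_7 = Round(s_6, k_6) = 0xFA3E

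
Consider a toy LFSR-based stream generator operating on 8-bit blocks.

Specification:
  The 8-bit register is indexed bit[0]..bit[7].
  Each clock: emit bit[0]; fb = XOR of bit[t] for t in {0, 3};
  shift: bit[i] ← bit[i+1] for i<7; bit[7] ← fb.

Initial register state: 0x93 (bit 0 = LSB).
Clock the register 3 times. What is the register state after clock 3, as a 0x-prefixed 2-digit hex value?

reg_0 = 0x93
clock 1: out=1, reg = 0xC9
clock 2: out=1, reg = 0x64
clock 3: out=0, reg = 0x32

0x32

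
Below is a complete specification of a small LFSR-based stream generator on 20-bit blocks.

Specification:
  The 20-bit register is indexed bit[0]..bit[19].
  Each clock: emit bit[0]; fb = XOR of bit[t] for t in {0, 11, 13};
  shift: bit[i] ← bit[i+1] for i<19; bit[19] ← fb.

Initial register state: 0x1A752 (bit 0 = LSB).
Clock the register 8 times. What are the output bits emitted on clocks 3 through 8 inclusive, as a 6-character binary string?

reg_0 = 0x1A752
clock 1: out=0, reg = 0x8D3A9
clock 2: out=1, reg = 0xC69D4
clock 3: out=0, reg = 0x634EA
clock 4: out=0, reg = 0xB1A75
clock 5: out=1, reg = 0x58D3A
clock 6: out=0, reg = 0xAC69D
clock 7: out=1, reg = 0xD634E
clock 8: out=0, reg = 0xEB1A7

001010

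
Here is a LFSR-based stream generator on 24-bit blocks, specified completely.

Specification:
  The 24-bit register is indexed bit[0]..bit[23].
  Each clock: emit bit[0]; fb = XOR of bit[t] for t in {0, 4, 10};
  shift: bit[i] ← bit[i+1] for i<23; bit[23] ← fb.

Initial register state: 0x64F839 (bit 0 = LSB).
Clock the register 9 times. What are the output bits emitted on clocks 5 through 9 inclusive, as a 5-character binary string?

11000

reg_0 = 0x64F839
clock 1: out=1, reg = 0x327C1C
clock 2: out=0, reg = 0x193E0E
clock 3: out=0, reg = 0x8C9F07
clock 4: out=1, reg = 0x464F83
clock 5: out=1, reg = 0x2327C1
clock 6: out=1, reg = 0x1193E0
clock 7: out=0, reg = 0x08C9F0
clock 8: out=0, reg = 0x8464F8
clock 9: out=0, reg = 0x42327C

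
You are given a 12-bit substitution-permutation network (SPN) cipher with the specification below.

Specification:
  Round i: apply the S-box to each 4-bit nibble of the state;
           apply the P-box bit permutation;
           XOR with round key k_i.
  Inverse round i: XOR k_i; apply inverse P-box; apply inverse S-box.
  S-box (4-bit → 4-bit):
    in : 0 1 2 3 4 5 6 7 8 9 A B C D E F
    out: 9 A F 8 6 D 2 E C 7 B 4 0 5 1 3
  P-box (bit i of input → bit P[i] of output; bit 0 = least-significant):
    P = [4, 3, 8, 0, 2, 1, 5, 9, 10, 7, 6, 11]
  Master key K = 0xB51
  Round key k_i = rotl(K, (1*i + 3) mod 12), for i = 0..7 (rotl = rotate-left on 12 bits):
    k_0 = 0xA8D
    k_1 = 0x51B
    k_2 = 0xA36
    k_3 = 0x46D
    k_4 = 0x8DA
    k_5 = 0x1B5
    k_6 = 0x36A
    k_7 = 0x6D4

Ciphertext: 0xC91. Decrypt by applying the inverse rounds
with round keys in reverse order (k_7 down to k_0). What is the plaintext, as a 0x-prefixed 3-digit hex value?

s_0 = ciphertext = 0xC91
s_1 = InvRound(s_0, k_7) = 0x803
s_2 = InvRound(s_1, k_6) = 0x887
s_3 = InvRound(s_2, k_5) = 0x34D
s_4 = InvRound(s_3, k_4) = 0x1A5
s_5 = InvRound(s_4, k_3) = 0x9C4
s_6 = InvRound(s_5, k_2) = 0x47D
s_7 = InvRound(s_6, k_1) = 0xB9B
s_8 = InvRound(s_7, k_0) = 0xCFD

0xCFD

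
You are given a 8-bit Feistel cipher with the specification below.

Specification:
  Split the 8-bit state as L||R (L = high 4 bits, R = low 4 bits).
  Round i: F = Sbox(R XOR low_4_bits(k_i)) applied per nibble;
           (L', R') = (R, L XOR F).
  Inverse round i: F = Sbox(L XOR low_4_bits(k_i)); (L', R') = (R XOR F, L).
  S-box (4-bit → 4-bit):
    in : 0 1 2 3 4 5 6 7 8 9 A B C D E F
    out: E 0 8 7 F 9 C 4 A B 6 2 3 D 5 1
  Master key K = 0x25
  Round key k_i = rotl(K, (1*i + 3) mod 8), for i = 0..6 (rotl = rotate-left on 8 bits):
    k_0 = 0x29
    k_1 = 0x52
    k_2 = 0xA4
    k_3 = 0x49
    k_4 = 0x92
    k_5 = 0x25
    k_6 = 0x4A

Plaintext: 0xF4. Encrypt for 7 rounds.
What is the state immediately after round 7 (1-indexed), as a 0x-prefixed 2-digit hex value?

0xE5

s_0 = plaintext = 0xF4
s_1 = Round(s_0, k_0) = 0x42
s_2 = Round(s_1, k_1) = 0x2A
s_3 = Round(s_2, k_2) = 0xA7
s_4 = Round(s_3, k_3) = 0x7F
s_5 = Round(s_4, k_4) = 0xFA
s_6 = Round(s_5, k_5) = 0xAE
s_7 = Round(s_6, k_6) = 0xE5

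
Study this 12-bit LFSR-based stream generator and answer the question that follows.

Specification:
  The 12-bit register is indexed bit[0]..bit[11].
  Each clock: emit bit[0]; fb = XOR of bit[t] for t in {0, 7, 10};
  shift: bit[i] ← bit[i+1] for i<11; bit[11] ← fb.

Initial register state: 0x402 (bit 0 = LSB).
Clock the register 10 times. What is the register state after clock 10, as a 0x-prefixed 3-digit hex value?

0x8DD

reg_0 = 0x402
clock 1: out=0, reg = 0xA01
clock 2: out=1, reg = 0xD00
clock 3: out=0, reg = 0xE80
clock 4: out=0, reg = 0x740
clock 5: out=0, reg = 0xBA0
clock 6: out=0, reg = 0xDD0
clock 7: out=0, reg = 0x6E8
clock 8: out=0, reg = 0x374
clock 9: out=0, reg = 0x1BA
clock 10: out=0, reg = 0x8DD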